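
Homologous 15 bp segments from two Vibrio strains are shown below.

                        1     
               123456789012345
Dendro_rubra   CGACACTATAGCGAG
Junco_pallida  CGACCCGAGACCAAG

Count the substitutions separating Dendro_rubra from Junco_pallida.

The sequences differ at positions 5 (A/C), 7 (T/G), 9 (T/G), 11 (G/C), 13 (G/A).
That gives 5 mismatches out of 15 aligned sites, so the Hamming distance is 5.

5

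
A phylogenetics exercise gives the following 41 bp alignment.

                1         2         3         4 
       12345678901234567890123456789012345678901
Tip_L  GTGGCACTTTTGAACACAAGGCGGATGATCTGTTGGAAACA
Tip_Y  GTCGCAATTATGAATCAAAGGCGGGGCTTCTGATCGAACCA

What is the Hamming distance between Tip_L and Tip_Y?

Mismatches occur at site 3 (G/C), site 7 (C/A), site 10 (T/A), site 15 (C/T), site 16 (A/C), site 17 (C/A), site 25 (A/G), site 26 (T/G), site 27 (G/C), site 28 (A/T), site 33 (T/A), site 35 (G/C), site 39 (A/C).
That gives 13 mismatches out of 41 aligned sites, so the Hamming distance is 13.

13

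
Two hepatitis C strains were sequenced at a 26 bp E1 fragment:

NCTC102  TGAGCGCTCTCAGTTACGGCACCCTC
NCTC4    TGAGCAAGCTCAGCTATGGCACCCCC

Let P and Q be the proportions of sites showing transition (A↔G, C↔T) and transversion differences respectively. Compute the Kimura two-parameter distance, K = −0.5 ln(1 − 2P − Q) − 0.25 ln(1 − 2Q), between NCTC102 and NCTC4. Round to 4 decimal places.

0.2845

Differing sites — 6:G/A (Ti); 7:C/A (Tv); 8:T/G (Tv); 14:T/C (Ti); 17:C/T (Ti); 25:T/C (Ti).
Of the 6 differences, 4 transitions and 2 transversions over 26 sites: P = 4/26 = 0.153846, Q = 2/26 = 0.076923.
d = −0.5·ln(0.615385) − 0.25·ln(0.846154) = −0.5·(-0.485507) − 0.25·(-0.167054) = 0.2845.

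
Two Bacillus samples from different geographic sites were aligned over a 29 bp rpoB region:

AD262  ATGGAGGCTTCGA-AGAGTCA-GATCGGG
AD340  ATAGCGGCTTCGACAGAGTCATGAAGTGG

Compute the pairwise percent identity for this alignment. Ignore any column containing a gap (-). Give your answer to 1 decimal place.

Excluding the 2 gap columns leaves 27 comparable sites.
Mismatches occur at site 3 (G→A), site 5 (A→C), site 25 (T→A), site 26 (C→G), site 27 (G→T).
22 of the 27 comparable sites match, so the percent identity is 22/27 × 100 = 81.5%.

81.5%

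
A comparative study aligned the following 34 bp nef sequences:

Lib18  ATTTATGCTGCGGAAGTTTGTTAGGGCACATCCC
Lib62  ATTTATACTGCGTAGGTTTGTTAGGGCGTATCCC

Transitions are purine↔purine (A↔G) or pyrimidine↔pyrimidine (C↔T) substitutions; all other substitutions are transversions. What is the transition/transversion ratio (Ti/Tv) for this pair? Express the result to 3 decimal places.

4.000

Mismatches occur at site 7 (G→A, transition), site 13 (G→T, transversion), site 15 (A→G, transition), site 28 (A→G, transition), site 29 (C→T, transition).
Of the 5 differences, 4 transitions and 1 transversion, so Ti/Tv = 4/1 = 4.000.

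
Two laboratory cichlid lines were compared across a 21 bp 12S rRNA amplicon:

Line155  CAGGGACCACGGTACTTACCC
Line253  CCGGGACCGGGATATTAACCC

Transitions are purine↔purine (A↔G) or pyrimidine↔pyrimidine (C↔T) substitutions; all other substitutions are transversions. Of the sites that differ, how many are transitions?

3

Differing sites — 2:A/C (Tv); 9:A/G (Ti); 10:C/G (Tv); 12:G/A (Ti); 15:C/T (Ti); 17:T/A (Tv).
Of the 6 differences, 3 transitions and 3 transversions, so the answer is 3.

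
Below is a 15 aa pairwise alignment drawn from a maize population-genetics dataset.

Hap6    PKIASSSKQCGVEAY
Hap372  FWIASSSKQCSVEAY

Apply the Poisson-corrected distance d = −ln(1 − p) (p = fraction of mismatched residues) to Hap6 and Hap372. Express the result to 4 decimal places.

0.2231

Differing sites — 1:P/F; 2:K/W; 11:G/S.
p = 3/15 = 0.200000.
d = −ln(1 − 0.200000) = −ln(0.800000) = 0.2231.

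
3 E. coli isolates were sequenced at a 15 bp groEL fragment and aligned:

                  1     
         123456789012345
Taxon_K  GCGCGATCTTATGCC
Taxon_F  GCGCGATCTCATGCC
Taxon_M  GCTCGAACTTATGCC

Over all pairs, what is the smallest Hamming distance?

1

Pairwise Hamming distances:
  Taxon_K vs Taxon_F: 1
  Taxon_K vs Taxon_M: 2
  Taxon_F vs Taxon_M: 3
The smallest is 1, between Taxon_K and Taxon_F.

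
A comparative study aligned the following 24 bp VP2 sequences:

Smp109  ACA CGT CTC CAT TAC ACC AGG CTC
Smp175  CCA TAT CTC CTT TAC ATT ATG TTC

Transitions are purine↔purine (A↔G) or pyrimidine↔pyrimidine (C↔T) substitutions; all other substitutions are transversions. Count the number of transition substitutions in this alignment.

5

Differing sites — 1:A/C (Tv); 4:C/T (Ti); 5:G/A (Ti); 11:A/T (Tv); 17:C/T (Ti); 18:C/T (Ti); 20:G/T (Tv); 22:C/T (Ti).
Of the 8 differences, 5 transitions and 3 transversions, so the answer is 5.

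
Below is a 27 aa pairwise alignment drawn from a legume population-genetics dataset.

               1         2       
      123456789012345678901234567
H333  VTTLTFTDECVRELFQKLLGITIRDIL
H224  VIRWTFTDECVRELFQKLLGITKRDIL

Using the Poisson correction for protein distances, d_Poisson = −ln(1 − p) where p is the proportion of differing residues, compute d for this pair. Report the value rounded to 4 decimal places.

The sequences differ at positions 2 (T/I), 3 (T/R), 4 (L/W), 23 (I/K).
p = 4/27 = 0.148148.
d = −ln(1 − 0.148148) = −ln(0.851852) = 0.1603.

0.1603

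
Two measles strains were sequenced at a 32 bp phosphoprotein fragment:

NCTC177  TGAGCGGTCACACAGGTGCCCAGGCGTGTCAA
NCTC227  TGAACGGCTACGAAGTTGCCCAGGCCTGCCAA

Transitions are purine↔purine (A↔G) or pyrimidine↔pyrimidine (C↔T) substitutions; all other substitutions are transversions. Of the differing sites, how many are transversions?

Mismatches occur at site 4 (G↔A, transition), site 8 (T↔C, transition), site 9 (C↔T, transition), site 12 (A↔G, transition), site 13 (C↔A, transversion), site 16 (G↔T, transversion), site 26 (G↔C, transversion), site 29 (T↔C, transition).
Of the 8 differences, 5 transitions and 3 transversions, so the answer is 3.

3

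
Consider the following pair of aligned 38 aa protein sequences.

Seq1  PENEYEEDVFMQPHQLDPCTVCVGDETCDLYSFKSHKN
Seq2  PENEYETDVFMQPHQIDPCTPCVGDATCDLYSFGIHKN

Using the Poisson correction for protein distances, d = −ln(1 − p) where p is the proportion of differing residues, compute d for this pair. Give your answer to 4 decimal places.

The sequences differ at positions 7 (E/T), 16 (L/I), 21 (V/P), 26 (E/A), 34 (K/G), 35 (S/I).
p = 6/38 = 0.157895.
d = −ln(1 − 0.157895) = −ln(0.842105) = 0.1719.

0.1719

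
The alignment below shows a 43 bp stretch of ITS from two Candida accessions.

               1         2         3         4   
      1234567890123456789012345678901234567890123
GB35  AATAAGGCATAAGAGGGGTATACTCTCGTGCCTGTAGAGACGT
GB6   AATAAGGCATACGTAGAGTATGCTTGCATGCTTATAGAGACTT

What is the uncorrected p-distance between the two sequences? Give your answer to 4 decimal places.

0.2558

Differing sites — 12:A/C; 14:A/T; 15:G/A; 17:G/A; 22:A/G; 25:C/T; 26:T/G; 28:G/A; 32:C/T; 34:G/A; 42:G/T.
There are 11 differences over 43 sites, so p = 11/43 = 0.2558.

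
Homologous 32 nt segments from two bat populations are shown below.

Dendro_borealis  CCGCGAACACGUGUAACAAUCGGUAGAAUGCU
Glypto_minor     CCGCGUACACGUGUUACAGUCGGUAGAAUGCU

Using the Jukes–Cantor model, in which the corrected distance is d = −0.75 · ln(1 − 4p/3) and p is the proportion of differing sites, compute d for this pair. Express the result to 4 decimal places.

Differing sites — 6:A/U; 15:A/U; 19:A/G.
p = 3/32 = 0.093750.
d = −0.75 · ln(1 − (4/3)·0.093750) = −0.75 · ln(0.875000) = −0.75 · (-0.133531) = 0.1001.

0.1001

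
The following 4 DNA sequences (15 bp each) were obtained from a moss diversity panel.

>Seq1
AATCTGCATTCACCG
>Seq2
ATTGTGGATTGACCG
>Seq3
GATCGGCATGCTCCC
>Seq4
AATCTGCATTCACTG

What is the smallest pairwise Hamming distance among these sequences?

1

Pairwise Hamming distances:
  Seq1 vs Seq2: 4
  Seq1 vs Seq3: 5
  Seq1 vs Seq4: 1
  Seq2 vs Seq3: 9
  Seq2 vs Seq4: 5
  Seq3 vs Seq4: 6
The smallest is 1, between Seq1 and Seq4.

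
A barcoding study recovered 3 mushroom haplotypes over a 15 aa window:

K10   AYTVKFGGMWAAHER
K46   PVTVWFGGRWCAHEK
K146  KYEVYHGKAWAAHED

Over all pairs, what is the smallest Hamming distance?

6

Pairwise Hamming distances:
  K10 vs K46: 6
  K10 vs K146: 7
  K46 vs K146: 9
The smallest is 6, between K10 and K46.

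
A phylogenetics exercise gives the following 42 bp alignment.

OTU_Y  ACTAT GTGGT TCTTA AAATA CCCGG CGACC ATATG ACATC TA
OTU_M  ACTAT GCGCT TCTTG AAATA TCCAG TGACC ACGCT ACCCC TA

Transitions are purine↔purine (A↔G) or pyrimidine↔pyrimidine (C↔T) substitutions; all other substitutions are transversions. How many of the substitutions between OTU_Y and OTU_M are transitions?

9

Differing sites — 7:T/C (Ti); 9:G/C (Tv); 15:A/G (Ti); 21:C/T (Ti); 24:G/A (Ti); 26:C/T (Ti); 32:T/C (Ti); 33:A/G (Ti); 34:T/C (Ti); 35:G/T (Tv); 38:A/C (Tv); 39:T/C (Ti).
Of the 12 differences, 9 transitions and 3 transversions, so the answer is 9.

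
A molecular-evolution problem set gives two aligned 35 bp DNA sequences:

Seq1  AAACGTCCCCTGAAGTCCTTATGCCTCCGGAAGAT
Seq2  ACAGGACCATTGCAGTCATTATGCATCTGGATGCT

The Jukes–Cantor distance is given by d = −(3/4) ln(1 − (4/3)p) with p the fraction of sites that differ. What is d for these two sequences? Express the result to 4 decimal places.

0.4073

Mismatches occur at site 2 (A/C), site 4 (C/G), site 6 (T/A), site 9 (C/A), site 10 (C/T), site 13 (A/C), site 18 (C/A), site 25 (C/A), site 28 (C/T), site 32 (A/T), site 34 (A/C).
p = 11/35 = 0.314286.
d = −0.75 · ln(1 − (4/3)·0.314286) = −0.75 · ln(0.580952) = −0.75 · (-0.543087) = 0.4073.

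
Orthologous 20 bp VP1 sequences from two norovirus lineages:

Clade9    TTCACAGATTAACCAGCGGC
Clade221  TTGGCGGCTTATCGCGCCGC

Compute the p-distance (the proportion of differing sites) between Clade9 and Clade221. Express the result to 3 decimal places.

The sequences differ at positions 3 (C/G), 4 (A/G), 6 (A/G), 8 (A/C), 12 (A/T), 14 (C/G), 15 (A/C), 18 (G/C).
There are 8 differences over 20 sites, so p = 8/20 = 0.400.

0.400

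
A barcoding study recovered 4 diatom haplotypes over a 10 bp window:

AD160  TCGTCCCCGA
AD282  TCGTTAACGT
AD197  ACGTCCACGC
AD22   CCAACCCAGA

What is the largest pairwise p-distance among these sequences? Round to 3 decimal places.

Pairwise Hamming distances:
  AD160 vs AD282: 4
  AD160 vs AD197: 3
  AD160 vs AD22: 4
  AD282 vs AD197: 4
  AD282 vs AD22: 8
  AD197 vs AD22: 6
The largest is 8 mismatches, between AD282 and AD22; p = 8/10 = 0.800.

0.800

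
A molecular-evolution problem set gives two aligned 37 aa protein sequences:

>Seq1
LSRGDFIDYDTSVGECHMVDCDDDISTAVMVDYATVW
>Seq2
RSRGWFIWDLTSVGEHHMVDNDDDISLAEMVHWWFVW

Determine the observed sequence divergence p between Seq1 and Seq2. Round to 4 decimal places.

Mismatches occur at site 1 (L/R), site 5 (D/W), site 8 (D/W), site 9 (Y/D), site 10 (D/L), site 16 (C/H), site 21 (C/N), site 27 (T/L), site 29 (V/E), site 32 (D/H), site 33 (Y/W), site 34 (A/W), site 35 (T/F).
There are 13 differences over 37 sites, so p = 13/37 = 0.3514.

0.3514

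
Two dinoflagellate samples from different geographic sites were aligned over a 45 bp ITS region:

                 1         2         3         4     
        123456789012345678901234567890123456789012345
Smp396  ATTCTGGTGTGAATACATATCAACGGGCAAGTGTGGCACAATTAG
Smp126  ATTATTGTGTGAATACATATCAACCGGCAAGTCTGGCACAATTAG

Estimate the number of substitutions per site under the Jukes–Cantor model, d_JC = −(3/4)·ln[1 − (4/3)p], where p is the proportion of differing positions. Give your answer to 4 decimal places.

0.0946

Differing sites — 4:C/A; 6:G/T; 25:G/C; 33:G/C.
p = 4/45 = 0.088889.
d = −0.75 · ln(1 − (4/3)·0.088889) = −0.75 · ln(0.881481) = −0.75 · (-0.126152) = 0.0946.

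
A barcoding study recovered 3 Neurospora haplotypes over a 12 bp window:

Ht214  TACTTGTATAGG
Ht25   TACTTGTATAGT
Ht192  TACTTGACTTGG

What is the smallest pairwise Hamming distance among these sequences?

Pairwise Hamming distances:
  Ht214 vs Ht25: 1
  Ht214 vs Ht192: 3
  Ht25 vs Ht192: 4
The smallest is 1, between Ht214 and Ht25.

1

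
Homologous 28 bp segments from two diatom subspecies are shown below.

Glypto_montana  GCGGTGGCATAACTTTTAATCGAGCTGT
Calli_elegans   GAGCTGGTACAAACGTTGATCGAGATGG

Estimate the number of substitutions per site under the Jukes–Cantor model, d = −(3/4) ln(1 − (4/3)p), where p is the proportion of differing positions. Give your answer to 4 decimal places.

0.4850

Mismatches occur at site 2 (C/A), site 4 (G/C), site 8 (C/T), site 10 (T/C), site 13 (C/A), site 14 (T/C), site 15 (T/G), site 18 (A/G), site 25 (C/A), site 28 (T/G).
p = 10/28 = 0.357143.
d = −0.75 · ln(1 − (4/3)·0.357143) = −0.75 · ln(0.523809) = −0.75 · (-0.646628) = 0.4850.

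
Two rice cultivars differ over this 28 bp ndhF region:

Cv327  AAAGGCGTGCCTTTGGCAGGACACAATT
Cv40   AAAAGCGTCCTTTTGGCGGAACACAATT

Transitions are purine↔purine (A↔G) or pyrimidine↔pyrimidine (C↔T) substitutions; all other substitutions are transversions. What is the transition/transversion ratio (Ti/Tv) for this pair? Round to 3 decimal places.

4.000

Differing sites — 4:G/A (Ti); 9:G/C (Tv); 11:C/T (Ti); 18:A/G (Ti); 20:G/A (Ti).
Of the 5 differences, 4 transitions and 1 transversion, so Ti/Tv = 4/1 = 4.000.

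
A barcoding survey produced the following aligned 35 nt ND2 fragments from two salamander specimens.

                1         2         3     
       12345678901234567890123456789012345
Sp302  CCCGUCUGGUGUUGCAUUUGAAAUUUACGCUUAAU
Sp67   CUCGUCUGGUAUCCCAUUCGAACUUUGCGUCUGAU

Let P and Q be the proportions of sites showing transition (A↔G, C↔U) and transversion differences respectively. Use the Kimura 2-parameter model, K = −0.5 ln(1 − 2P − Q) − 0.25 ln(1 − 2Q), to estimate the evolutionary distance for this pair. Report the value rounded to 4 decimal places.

The sequences differ at positions 2 (C/U, transition), 11 (G/A, transition), 13 (U/C, transition), 14 (G/C, transversion), 19 (U/C, transition), 23 (A/C, transversion), 27 (A/G, transition), 30 (C/U, transition), 31 (U/C, transition), 33 (A/G, transition).
Of the 10 differences, 8 transitions and 2 transversions over 35 sites: P = 8/35 = 0.228571, Q = 2/35 = 0.057143.
d = −0.5·ln(0.485715) − 0.25·ln(0.885714) = −0.5·(-0.722133) − 0.25·(-0.121361) = 0.3914.

0.3914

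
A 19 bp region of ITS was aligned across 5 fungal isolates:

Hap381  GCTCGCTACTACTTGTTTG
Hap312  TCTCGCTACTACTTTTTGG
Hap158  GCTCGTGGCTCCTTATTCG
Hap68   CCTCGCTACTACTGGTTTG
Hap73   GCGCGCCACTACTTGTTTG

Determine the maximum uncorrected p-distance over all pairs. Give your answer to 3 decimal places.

0.421

Pairwise Hamming distances:
  Hap381 vs Hap312: 3
  Hap381 vs Hap158: 6
  Hap381 vs Hap68: 2
  Hap381 vs Hap73: 2
  Hap312 vs Hap158: 7
  Hap312 vs Hap68: 4
  Hap312 vs Hap73: 5
  Hap158 vs Hap68: 8
  Hap158 vs Hap73: 7
  Hap68 vs Hap73: 4
The largest is 8 mismatches, between Hap158 and Hap68; p = 8/19 = 0.421.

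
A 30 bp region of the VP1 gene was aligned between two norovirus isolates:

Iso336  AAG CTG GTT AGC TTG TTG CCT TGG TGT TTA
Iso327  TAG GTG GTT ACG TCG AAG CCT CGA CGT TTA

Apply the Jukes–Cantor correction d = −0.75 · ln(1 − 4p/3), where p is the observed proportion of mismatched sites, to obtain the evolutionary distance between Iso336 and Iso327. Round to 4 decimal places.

Mismatches occur at site 1 (A→T), site 4 (C→G), site 11 (G→C), site 12 (C→G), site 14 (T→C), site 16 (T→A), site 17 (T→A), site 22 (T→C), site 24 (G→A), site 25 (T→C).
p = 10/30 = 0.333333.
d = −0.75 · ln(1 − (4/3)·0.333333) = −0.75 · ln(0.555556) = −0.75 · (-0.587786) = 0.4408.

0.4408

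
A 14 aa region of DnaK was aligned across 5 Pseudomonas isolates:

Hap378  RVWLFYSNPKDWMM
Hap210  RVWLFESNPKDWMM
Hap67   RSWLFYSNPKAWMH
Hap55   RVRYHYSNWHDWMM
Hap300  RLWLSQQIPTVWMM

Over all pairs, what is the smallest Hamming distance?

Pairwise Hamming distances:
  Hap378 vs Hap210: 1
  Hap378 vs Hap67: 3
  Hap378 vs Hap55: 5
  Hap378 vs Hap300: 7
  Hap210 vs Hap67: 4
  Hap210 vs Hap55: 6
  Hap210 vs Hap300: 7
  Hap67 vs Hap55: 8
  Hap67 vs Hap300: 8
  Hap55 vs Hap300: 10
The smallest is 1, between Hap378 and Hap210.

1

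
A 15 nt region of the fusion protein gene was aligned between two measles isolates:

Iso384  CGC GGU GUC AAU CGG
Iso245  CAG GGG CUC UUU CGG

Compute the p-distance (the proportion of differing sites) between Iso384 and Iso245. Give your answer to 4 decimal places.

The sequences differ at positions 2 (G/A), 3 (C/G), 6 (U/G), 7 (G/C), 10 (A/U), 11 (A/U).
There are 6 differences over 15 sites, so p = 6/15 = 0.4000.

0.4000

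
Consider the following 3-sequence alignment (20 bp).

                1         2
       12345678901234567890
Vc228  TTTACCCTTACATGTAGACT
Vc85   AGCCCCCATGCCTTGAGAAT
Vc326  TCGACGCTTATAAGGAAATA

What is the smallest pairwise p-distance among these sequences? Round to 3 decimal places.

0.450

Pairwise Hamming distances:
  Vc228 vs Vc85: 10
  Vc228 vs Vc326: 9
  Vc85 vs Vc326: 14
The smallest is 9 mismatches, between Vc228 and Vc326; p = 9/20 = 0.450.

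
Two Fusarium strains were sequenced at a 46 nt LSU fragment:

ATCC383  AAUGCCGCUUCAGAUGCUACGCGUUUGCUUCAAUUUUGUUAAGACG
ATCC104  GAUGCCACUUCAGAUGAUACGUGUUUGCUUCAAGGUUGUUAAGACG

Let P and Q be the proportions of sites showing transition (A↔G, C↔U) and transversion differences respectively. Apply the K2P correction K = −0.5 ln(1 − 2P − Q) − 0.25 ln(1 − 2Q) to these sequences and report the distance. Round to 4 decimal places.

The sequences differ at positions 1 (A/G, transition), 7 (G/A, transition), 17 (C/A, transversion), 22 (C/U, transition), 34 (U/G, transversion), 35 (U/G, transversion).
Of the 6 differences, 3 transitions and 3 transversions over 46 sites: P = 3/46 = 0.065217, Q = 3/46 = 0.065217.
d = −0.5·ln(0.804349) − 0.25·ln(0.869566) = −0.5·(-0.217722) − 0.25·(-0.139761) = 0.1438.

0.1438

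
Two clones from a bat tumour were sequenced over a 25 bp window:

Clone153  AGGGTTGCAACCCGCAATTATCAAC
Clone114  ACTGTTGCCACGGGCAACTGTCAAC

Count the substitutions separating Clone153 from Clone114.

7

The sequences differ at positions 2 (G/C), 3 (G/T), 9 (A/C), 12 (C/G), 13 (C/G), 18 (T/C), 20 (A/G).
That gives 7 mismatches out of 25 aligned sites, so the Hamming distance is 7.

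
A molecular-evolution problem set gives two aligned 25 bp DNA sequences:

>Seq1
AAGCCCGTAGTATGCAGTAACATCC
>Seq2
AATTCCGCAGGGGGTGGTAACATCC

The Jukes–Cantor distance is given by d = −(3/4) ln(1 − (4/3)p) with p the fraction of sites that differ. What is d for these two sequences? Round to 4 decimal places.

0.4172

Differing sites — 3:G/T; 4:C/T; 8:T/C; 11:T/G; 12:A/G; 13:T/G; 15:C/T; 16:A/G.
p = 8/25 = 0.320000.
d = −0.75 · ln(1 − (4/3)·0.320000) = −0.75 · ln(0.573333) = −0.75 · (-0.556289) = 0.4172.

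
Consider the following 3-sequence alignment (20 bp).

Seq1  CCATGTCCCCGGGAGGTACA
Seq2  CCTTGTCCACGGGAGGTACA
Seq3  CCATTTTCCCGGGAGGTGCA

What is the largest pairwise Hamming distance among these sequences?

5

Pairwise Hamming distances:
  Seq1 vs Seq2: 2
  Seq1 vs Seq3: 3
  Seq2 vs Seq3: 5
The largest is 5, between Seq2 and Seq3.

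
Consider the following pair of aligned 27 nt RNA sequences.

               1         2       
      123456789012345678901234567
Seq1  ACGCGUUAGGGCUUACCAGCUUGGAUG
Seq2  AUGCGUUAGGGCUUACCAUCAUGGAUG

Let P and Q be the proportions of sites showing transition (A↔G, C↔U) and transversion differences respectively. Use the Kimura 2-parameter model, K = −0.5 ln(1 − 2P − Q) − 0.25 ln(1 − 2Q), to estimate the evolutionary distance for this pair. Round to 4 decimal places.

Mismatches occur at site 2 (C↔U, transition), site 19 (G↔U, transversion), site 21 (U↔A, transversion).
Of the 3 differences, 1 transition and 2 transversions over 27 sites: P = 1/27 = 0.037037, Q = 2/27 = 0.074074.
d = −0.5·ln(0.851852) − 0.25·ln(0.851852) = −0.5·(-0.160342) − 0.25·(-0.160342) = 0.1203.

0.1203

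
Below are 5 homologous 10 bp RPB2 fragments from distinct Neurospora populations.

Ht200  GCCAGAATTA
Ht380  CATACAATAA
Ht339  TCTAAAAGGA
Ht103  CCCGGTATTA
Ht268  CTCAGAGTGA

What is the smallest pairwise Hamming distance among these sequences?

3

Pairwise Hamming distances:
  Ht200 vs Ht380: 5
  Ht200 vs Ht339: 5
  Ht200 vs Ht103: 3
  Ht200 vs Ht268: 4
  Ht380 vs Ht339: 5
  Ht380 vs Ht103: 6
  Ht380 vs Ht268: 5
  Ht339 vs Ht103: 7
  Ht339 vs Ht268: 6
  Ht103 vs Ht268: 5
The smallest is 3, between Ht200 and Ht103.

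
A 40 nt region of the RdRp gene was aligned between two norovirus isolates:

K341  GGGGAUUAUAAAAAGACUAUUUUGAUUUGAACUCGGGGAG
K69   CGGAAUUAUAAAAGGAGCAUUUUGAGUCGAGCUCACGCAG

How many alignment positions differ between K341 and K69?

11

The sequences differ at positions 1 (G/C), 4 (G/A), 14 (A/G), 17 (C/G), 18 (U/C), 26 (U/G), 28 (U/C), 31 (A/G), 35 (G/A), 36 (G/C), 38 (G/C).
That gives 11 mismatches out of 40 aligned sites, so the Hamming distance is 11.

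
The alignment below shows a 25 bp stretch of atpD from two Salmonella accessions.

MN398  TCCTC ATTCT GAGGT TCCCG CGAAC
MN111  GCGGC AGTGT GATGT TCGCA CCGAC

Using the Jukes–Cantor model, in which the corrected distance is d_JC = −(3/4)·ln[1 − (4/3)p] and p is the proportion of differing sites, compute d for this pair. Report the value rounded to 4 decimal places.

Mismatches occur at site 1 (T↔G), site 3 (C↔G), site 4 (T↔G), site 7 (T↔G), site 9 (C↔G), site 13 (G↔T), site 18 (C↔G), site 20 (G↔A), site 22 (G↔C), site 23 (A↔G).
p = 10/25 = 0.400000.
d = −0.75 · ln(1 − (4/3)·0.400000) = −0.75 · ln(0.466667) = −0.75 · (-0.762139) = 0.5716.

0.5716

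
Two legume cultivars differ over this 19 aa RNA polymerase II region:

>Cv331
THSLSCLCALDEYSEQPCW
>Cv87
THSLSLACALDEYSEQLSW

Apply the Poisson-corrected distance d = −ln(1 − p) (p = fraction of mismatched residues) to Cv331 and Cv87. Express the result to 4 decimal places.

Differing sites — 6:C/L; 7:L/A; 17:P/L; 18:C/S.
p = 4/19 = 0.210526.
d = −ln(1 − 0.210526) = −ln(0.789474) = 0.2364.

0.2364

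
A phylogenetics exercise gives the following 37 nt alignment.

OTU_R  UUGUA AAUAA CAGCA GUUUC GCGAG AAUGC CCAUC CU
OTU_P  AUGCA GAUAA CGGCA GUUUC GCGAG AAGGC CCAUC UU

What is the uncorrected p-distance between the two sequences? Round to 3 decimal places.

Mismatches occur at site 1 (U↔A), site 4 (U↔C), site 6 (A↔G), site 12 (A↔G), site 28 (U↔G), site 36 (C↔U).
There are 6 differences over 37 sites, so p = 6/37 = 0.162.

0.162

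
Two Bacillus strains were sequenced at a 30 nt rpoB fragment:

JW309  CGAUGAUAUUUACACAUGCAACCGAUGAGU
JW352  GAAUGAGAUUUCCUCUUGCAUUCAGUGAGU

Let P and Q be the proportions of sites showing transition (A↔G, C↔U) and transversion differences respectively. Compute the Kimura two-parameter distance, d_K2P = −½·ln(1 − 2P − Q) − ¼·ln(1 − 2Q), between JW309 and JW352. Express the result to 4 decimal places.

Mismatches occur at site 1 (C↔G, transversion), site 2 (G↔A, transition), site 7 (U↔G, transversion), site 12 (A↔C, transversion), site 14 (A↔U, transversion), site 16 (A↔U, transversion), site 21 (A↔U, transversion), site 22 (C↔U, transition), site 24 (G↔A, transition), site 25 (A↔G, transition).
Of the 10 differences, 4 transitions and 6 transversions over 30 sites: P = 4/30 = 0.133333, Q = 6/30 = 0.200000.
d = −0.5·ln(0.533334) − 0.25·ln(0.600000) = −0.5·(-0.628607) − 0.25·(-0.510826) = 0.4420.

0.4420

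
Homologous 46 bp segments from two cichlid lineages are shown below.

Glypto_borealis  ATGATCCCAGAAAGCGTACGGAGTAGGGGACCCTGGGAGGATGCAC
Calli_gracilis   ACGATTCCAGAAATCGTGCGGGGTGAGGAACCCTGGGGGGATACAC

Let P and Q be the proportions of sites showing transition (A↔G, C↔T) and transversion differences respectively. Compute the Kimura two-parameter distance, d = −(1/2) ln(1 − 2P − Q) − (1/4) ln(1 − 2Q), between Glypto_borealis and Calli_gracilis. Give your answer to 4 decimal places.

Differing sites — 2:T/C (Ti); 6:C/T (Ti); 14:G/T (Tv); 18:A/G (Ti); 22:A/G (Ti); 25:A/G (Ti); 26:G/A (Ti); 29:G/A (Ti); 38:A/G (Ti); 43:G/A (Ti).
Of the 10 differences, 9 transitions and 1 transversion over 46 sites: P = 9/46 = 0.195652, Q = 1/46 = 0.021739.
d = −0.5·ln(0.586957) − 0.25·ln(0.956522) = −0.5·(-0.532804) − 0.25·(-0.044451) = 0.2775.

0.2775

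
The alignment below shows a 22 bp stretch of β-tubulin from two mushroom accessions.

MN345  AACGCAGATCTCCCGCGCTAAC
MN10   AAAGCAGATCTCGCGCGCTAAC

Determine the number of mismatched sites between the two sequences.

2

The sequences differ at positions 3 (C/A), 13 (C/G).
That gives 2 mismatches out of 22 aligned sites, so the Hamming distance is 2.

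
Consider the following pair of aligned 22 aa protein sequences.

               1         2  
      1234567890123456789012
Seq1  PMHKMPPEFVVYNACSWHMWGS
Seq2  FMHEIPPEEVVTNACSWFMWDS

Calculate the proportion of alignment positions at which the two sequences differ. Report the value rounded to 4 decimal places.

0.3182

The sequences differ at positions 1 (P/F), 4 (K/E), 5 (M/I), 9 (F/E), 12 (Y/T), 18 (H/F), 21 (G/D).
There are 7 differences over 22 sites, so p = 7/22 = 0.3182.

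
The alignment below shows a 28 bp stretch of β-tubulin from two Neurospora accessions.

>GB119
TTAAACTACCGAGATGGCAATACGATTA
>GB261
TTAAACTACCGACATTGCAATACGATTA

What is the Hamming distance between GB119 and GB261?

Mismatches occur at site 13 (G↔C), site 16 (G↔T).
That gives 2 mismatches out of 28 aligned sites, so the Hamming distance is 2.

2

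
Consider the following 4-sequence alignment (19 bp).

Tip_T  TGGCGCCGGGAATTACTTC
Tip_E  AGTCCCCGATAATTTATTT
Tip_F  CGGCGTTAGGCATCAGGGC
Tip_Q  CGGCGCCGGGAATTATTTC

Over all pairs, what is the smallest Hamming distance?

Pairwise Hamming distances:
  Tip_T vs Tip_E: 8
  Tip_T vs Tip_F: 9
  Tip_T vs Tip_Q: 2
  Tip_E vs Tip_F: 15
  Tip_E vs Tip_Q: 8
  Tip_F vs Tip_Q: 8
The smallest is 2, between Tip_T and Tip_Q.

2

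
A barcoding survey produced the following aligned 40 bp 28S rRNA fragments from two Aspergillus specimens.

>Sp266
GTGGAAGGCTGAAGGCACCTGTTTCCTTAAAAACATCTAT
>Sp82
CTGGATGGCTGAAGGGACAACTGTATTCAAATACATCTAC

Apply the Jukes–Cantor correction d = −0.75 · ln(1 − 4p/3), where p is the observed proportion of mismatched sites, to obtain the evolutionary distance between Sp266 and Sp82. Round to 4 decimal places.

Differing sites — 1:G/C; 6:A/T; 16:C/G; 19:C/A; 20:T/A; 21:G/C; 23:T/G; 25:C/A; 26:C/T; 28:T/C; 32:A/T; 40:T/C.
p = 12/40 = 0.300000.
d = −0.75 · ln(1 − (4/3)·0.300000) = −0.75 · ln(0.600000) = −0.75 · (-0.510826) = 0.3831.

0.3831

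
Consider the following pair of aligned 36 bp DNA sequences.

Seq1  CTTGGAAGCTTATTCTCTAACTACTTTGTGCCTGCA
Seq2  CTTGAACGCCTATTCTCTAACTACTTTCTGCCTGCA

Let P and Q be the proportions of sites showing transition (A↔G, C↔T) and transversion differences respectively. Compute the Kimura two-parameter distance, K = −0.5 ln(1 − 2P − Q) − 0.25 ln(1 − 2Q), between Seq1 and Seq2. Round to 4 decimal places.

The sequences differ at positions 5 (G/A, transition), 7 (A/C, transversion), 10 (T/C, transition), 28 (G/C, transversion).
Of the 4 differences, 2 transitions and 2 transversions over 36 sites: P = 2/36 = 0.055556, Q = 2/36 = 0.055556.
d = −0.5·ln(0.833332) − 0.25·ln(0.888888) = −0.5·(-0.182323) − 0.25·(-0.117784) = 0.1206.

0.1206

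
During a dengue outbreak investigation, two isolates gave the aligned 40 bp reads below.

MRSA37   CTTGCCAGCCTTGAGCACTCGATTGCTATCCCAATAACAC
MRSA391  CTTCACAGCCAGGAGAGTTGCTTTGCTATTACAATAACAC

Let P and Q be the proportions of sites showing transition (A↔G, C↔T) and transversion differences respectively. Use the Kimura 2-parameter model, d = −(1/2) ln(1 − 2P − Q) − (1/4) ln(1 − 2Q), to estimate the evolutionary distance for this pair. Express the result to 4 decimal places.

0.3845

The sequences differ at positions 4 (G/C, transversion), 5 (C/A, transversion), 11 (T/A, transversion), 12 (T/G, transversion), 16 (C/A, transversion), 17 (A/G, transition), 18 (C/T, transition), 20 (C/G, transversion), 21 (G/C, transversion), 22 (A/T, transversion), 30 (C/T, transition), 31 (C/A, transversion).
Of the 12 differences, 3 transitions and 9 transversions over 40 sites: P = 3/40 = 0.075000, Q = 9/40 = 0.225000.
d = −0.5·ln(0.625000) − 0.25·ln(0.550000) = −0.5·(-0.470004) − 0.25·(-0.597837) = 0.3845.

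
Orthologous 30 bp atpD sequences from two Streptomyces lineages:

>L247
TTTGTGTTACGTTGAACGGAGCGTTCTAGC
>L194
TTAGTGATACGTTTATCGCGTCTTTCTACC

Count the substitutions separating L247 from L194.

9

The sequences differ at positions 3 (T/A), 7 (T/A), 14 (G/T), 16 (A/T), 19 (G/C), 20 (A/G), 21 (G/T), 23 (G/T), 29 (G/C).
That gives 9 mismatches out of 30 aligned sites, so the Hamming distance is 9.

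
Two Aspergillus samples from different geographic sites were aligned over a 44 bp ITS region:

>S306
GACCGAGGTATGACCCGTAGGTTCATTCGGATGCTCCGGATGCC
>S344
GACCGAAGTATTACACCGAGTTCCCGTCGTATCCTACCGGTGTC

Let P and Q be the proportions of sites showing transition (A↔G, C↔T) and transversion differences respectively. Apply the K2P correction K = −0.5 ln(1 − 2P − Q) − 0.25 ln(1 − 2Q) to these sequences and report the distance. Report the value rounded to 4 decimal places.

Mismatches occur at site 7 (G↔A, transition), site 12 (G↔T, transversion), site 15 (C↔A, transversion), site 17 (G↔C, transversion), site 18 (T↔G, transversion), site 21 (G↔T, transversion), site 23 (T↔C, transition), site 25 (A↔C, transversion), site 26 (T↔G, transversion), site 30 (G↔T, transversion), site 33 (G↔C, transversion), site 36 (C↔A, transversion), site 38 (G↔C, transversion), site 40 (A↔G, transition), site 43 (C↔T, transition).
Of the 15 differences, 4 transitions and 11 transversions over 44 sites: P = 4/44 = 0.090909, Q = 11/44 = 0.250000.
d = −0.5·ln(0.568182) − 0.25·ln(0.500000) = −0.5·(-0.565313) − 0.25·(-0.693147) = 0.4559.

0.4559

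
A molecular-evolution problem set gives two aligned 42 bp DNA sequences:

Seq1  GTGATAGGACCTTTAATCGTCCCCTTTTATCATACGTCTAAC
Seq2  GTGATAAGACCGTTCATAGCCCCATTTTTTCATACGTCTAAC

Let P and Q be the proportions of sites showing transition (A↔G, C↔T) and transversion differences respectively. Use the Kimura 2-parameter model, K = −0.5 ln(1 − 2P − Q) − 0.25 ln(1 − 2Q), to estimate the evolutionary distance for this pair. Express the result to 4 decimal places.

0.1886

The sequences differ at positions 7 (G/A, transition), 12 (T/G, transversion), 15 (A/C, transversion), 18 (C/A, transversion), 20 (T/C, transition), 24 (C/A, transversion), 29 (A/T, transversion).
Of the 7 differences, 2 transitions and 5 transversions over 42 sites: P = 2/42 = 0.047619, Q = 5/42 = 0.119048.
d = −0.5·ln(0.785714) − 0.25·ln(0.761904) = −0.5·(-0.241162) − 0.25·(-0.271935) = 0.1886.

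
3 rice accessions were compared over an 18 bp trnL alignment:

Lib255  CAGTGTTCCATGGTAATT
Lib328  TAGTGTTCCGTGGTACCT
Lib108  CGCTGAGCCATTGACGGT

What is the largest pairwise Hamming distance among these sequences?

11

Pairwise Hamming distances:
  Lib255 vs Lib328: 4
  Lib255 vs Lib108: 9
  Lib328 vs Lib108: 11
The largest is 11, between Lib328 and Lib108.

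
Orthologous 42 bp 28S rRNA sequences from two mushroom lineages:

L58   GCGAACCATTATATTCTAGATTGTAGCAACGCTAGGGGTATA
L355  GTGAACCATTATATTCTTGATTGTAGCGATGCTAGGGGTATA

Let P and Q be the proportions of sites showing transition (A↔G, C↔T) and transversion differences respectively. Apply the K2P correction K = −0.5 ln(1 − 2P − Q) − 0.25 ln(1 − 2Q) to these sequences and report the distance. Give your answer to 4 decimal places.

0.1034

The sequences differ at positions 2 (C/T, transition), 18 (A/T, transversion), 28 (A/G, transition), 30 (C/T, transition).
Of the 4 differences, 3 transitions and 1 transversion over 42 sites: P = 3/42 = 0.071429, Q = 1/42 = 0.023810.
d = −0.5·ln(0.833332) − 0.25·ln(0.952380) = −0.5·(-0.182323) − 0.25·(-0.048791) = 0.1034.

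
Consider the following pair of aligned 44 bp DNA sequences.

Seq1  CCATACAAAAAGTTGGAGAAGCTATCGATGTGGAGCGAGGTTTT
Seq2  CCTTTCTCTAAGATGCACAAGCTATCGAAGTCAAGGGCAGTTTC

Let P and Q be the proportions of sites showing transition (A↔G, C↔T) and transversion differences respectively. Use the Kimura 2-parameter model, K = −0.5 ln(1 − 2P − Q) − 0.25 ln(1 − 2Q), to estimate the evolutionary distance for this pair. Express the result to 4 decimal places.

Differing sites — 3:A/T (Tv); 5:A/T (Tv); 7:A/T (Tv); 8:A/C (Tv); 9:A/T (Tv); 13:T/A (Tv); 16:G/C (Tv); 18:G/C (Tv); 29:T/A (Tv); 32:G/C (Tv); 33:G/A (Ti); 36:C/G (Tv); 38:A/C (Tv); 39:G/A (Ti); 44:T/C (Ti).
Of the 15 differences, 3 transitions and 12 transversions over 44 sites: P = 3/44 = 0.068182, Q = 12/44 = 0.272727.
d = −0.5·ln(0.590909) − 0.25·ln(0.454546) = −0.5·(-0.526093) − 0.25·(-0.788456) = 0.4602.

0.4602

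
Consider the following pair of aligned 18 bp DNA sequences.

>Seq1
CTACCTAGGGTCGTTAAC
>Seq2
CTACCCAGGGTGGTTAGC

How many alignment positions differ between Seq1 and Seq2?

Mismatches occur at site 6 (T↔C), site 12 (C↔G), site 17 (A↔G).
That gives 3 mismatches out of 18 aligned sites, so the Hamming distance is 3.

3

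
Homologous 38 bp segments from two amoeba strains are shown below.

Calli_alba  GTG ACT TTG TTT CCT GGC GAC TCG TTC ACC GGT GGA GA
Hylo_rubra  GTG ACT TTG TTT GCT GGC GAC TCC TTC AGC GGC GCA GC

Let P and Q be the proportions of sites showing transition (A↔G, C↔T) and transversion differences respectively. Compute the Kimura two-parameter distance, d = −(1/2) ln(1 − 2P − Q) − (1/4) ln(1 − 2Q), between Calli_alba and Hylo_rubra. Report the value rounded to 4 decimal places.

0.1781

Differing sites — 13:C/G (Tv); 24:G/C (Tv); 29:C/G (Tv); 33:T/C (Ti); 35:G/C (Tv); 38:A/C (Tv).
Of the 6 differences, 1 transition and 5 transversions over 38 sites: P = 1/38 = 0.026316, Q = 5/38 = 0.131579.
d = −0.5·ln(0.815789) − 0.25·ln(0.736842) = −0.5·(-0.203600) − 0.25·(-0.305382) = 0.1781.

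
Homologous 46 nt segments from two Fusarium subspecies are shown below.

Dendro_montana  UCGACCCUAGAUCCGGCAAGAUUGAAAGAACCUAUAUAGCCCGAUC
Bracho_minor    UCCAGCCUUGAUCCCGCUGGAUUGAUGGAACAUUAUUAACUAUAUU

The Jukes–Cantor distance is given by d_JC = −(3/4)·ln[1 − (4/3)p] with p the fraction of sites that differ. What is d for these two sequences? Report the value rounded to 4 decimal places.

Mismatches occur at site 3 (G/C), site 5 (C/G), site 9 (A/U), site 15 (G/C), site 18 (A/U), site 19 (A/G), site 26 (A/U), site 27 (A/G), site 32 (C/A), site 34 (A/U), site 35 (U/A), site 36 (A/U), site 39 (G/A), site 41 (C/U), site 42 (C/A), site 43 (G/U), site 46 (C/U).
p = 17/46 = 0.369565.
d = −0.75 · ln(1 − (4/3)·0.369565) = −0.75 · ln(0.507247) = −0.75 · (-0.678757) = 0.5091.

0.5091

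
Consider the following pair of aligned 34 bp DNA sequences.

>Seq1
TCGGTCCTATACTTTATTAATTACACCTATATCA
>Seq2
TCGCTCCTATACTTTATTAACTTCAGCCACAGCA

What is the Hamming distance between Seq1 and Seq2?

7

Mismatches occur at site 4 (G→C), site 21 (T→C), site 23 (A→T), site 26 (C→G), site 28 (T→C), site 30 (T→C), site 32 (T→G).
That gives 7 mismatches out of 34 aligned sites, so the Hamming distance is 7.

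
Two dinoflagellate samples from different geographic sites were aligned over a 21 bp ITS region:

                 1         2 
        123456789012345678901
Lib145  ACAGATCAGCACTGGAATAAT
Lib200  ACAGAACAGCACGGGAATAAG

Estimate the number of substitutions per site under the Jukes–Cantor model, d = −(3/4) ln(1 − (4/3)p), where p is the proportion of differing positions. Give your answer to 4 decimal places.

Differing sites — 6:T/A; 13:T/G; 21:T/G.
p = 3/21 = 0.142857.
d = −0.75 · ln(1 − (4/3)·0.142857) = −0.75 · ln(0.809524) = −0.75 · (-0.211309) = 0.1585.

0.1585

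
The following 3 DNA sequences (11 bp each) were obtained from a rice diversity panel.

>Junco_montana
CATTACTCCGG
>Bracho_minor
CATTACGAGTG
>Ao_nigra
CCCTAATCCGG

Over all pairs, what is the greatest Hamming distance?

7

Pairwise Hamming distances:
  Junco_montana vs Bracho_minor: 4
  Junco_montana vs Ao_nigra: 3
  Bracho_minor vs Ao_nigra: 7
The largest is 7, between Bracho_minor and Ao_nigra.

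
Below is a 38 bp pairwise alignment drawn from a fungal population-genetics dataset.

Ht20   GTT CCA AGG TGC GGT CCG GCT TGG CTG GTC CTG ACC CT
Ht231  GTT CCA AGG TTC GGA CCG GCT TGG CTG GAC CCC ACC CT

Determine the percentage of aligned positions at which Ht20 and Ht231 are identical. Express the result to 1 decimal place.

86.8%

Mismatches occur at site 11 (G→T), site 15 (T→A), site 29 (T→A), site 32 (T→C), site 33 (G→C).
33 of the 38 sites match, so the percent identity is 33/38 × 100 = 86.8%.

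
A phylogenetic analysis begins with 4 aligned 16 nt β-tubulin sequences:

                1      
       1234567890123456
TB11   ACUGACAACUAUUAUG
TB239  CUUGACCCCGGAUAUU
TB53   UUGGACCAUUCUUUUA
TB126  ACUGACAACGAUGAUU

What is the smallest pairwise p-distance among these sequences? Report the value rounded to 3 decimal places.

Pairwise Hamming distances:
  TB11 vs TB239: 8
  TB11 vs TB53: 8
  TB11 vs TB126: 3
  TB239 vs TB53: 9
  TB239 vs TB126: 7
  TB53 vs TB126: 10
The smallest is 3 mismatches, between TB11 and TB126; p = 3/16 = 0.188.

0.188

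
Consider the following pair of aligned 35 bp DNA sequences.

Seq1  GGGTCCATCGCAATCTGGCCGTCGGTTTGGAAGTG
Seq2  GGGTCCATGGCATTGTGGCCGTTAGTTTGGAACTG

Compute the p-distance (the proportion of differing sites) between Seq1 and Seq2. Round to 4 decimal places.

Differing sites — 9:C/G; 13:A/T; 15:C/G; 23:C/T; 24:G/A; 33:G/C.
There are 6 differences over 35 sites, so p = 6/35 = 0.1714.

0.1714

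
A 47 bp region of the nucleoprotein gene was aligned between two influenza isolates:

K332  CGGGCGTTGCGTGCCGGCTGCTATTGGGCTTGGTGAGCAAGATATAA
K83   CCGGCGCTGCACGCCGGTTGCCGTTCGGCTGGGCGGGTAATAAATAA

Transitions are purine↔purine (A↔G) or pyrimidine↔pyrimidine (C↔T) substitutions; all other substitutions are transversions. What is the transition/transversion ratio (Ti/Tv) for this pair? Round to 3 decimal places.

1.800

Mismatches occur at site 2 (G↔C, transversion), site 7 (T↔C, transition), site 11 (G↔A, transition), site 12 (T↔C, transition), site 18 (C↔T, transition), site 22 (T↔C, transition), site 23 (A↔G, transition), site 26 (G↔C, transversion), site 31 (T↔G, transversion), site 34 (T↔C, transition), site 36 (A↔G, transition), site 38 (C↔T, transition), site 41 (G↔T, transversion), site 43 (T↔A, transversion).
Of the 14 differences, 9 transitions and 5 transversions, so Ti/Tv = 9/5 = 1.800.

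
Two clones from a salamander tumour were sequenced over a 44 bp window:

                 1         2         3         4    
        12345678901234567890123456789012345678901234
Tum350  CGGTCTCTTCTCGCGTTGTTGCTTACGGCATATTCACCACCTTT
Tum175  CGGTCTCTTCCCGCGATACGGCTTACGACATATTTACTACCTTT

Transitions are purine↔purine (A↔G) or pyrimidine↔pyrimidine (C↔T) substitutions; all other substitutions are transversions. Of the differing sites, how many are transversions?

The sequences differ at positions 11 (T/C, transition), 16 (T/A, transversion), 18 (G/A, transition), 19 (T/C, transition), 20 (T/G, transversion), 28 (G/A, transition), 35 (C/T, transition), 38 (C/T, transition).
Of the 8 differences, 6 transitions and 2 transversions, so the answer is 2.

2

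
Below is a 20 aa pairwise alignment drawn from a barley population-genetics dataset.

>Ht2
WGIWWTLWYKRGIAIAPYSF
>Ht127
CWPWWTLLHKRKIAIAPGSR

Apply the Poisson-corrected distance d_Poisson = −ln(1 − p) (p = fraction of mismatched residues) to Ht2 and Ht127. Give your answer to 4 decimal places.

Mismatches occur at site 1 (W→C), site 2 (G→W), site 3 (I→P), site 8 (W→L), site 9 (Y→H), site 12 (G→K), site 18 (Y→G), site 20 (F→R).
p = 8/20 = 0.400000.
d = −ln(1 − 0.400000) = −ln(0.600000) = 0.5108.

0.5108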